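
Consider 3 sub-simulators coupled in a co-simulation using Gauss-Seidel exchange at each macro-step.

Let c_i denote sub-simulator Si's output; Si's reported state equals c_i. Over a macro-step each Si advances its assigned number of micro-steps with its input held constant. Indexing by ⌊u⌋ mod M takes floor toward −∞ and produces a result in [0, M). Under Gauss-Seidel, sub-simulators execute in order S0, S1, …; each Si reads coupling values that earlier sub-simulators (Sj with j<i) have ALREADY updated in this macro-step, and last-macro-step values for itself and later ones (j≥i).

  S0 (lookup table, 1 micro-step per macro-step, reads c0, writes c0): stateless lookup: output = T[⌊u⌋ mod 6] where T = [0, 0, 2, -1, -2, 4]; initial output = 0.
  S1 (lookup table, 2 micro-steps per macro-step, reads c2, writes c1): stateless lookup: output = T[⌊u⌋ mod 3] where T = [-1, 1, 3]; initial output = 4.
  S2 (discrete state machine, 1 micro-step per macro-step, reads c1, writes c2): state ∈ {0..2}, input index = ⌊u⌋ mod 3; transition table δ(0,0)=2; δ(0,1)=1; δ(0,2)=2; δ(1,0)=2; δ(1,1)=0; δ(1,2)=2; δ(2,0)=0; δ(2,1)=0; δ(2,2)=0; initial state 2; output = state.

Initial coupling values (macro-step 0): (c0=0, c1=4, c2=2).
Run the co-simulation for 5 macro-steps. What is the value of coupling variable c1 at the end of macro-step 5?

c1 at macro-step 5 = 3

macro 1: S0 reads c0=0 → after 1×micro: 0; S1 reads c2=2 → after 2×micro: 3; S2 reads c1=3 → after 1×micro: 0 ⇒ (c0=0, c1=3, c2=0)
macro 2: S0 reads c0=0 → after 1×micro: 0; S1 reads c2=0 → after 2×micro: -1; S2 reads c1=-1 → after 1×micro: 2 ⇒ (c0=0, c1=-1, c2=2)
macro 3: S0 reads c0=0 → after 1×micro: 0; S1 reads c2=2 → after 2×micro: 3; S2 reads c1=3 → after 1×micro: 0 ⇒ (c0=0, c1=3, c2=0)
macro 4: S0 reads c0=0 → after 1×micro: 0; S1 reads c2=0 → after 2×micro: -1; S2 reads c1=-1 → after 1×micro: 2 ⇒ (c0=0, c1=-1, c2=2)
macro 5: S0 reads c0=0 → after 1×micro: 0; S1 reads c2=2 → after 2×micro: 3; S2 reads c1=3 → after 1×micro: 0 ⇒ (c0=0, c1=3, c2=0)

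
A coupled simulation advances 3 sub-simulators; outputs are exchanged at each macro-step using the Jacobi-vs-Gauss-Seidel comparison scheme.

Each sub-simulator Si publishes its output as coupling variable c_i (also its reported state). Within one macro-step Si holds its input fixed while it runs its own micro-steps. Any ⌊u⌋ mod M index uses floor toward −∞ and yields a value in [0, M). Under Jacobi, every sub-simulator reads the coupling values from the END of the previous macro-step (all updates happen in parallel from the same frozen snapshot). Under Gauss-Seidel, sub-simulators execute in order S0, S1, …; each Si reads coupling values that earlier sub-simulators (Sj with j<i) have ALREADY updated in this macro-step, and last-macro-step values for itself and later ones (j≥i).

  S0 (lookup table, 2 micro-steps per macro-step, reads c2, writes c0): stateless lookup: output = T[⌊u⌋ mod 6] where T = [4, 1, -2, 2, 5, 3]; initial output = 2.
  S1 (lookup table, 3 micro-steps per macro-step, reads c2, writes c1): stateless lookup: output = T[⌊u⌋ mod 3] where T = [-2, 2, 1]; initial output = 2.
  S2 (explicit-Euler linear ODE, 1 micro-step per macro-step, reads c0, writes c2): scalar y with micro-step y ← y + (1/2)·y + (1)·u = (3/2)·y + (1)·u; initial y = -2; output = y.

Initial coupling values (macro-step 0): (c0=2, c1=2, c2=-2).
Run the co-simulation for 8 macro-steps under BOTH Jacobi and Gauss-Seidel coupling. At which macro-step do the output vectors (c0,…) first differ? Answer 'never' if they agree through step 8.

first divergence at macro-step: 1

[Jacobi] macro 1: S0 reads c2=-2 → after 2×micro: 5; S1 reads c2=-2 → after 3×micro: 2; S2 reads c0=2 → after 1×micro: -1 ⇒ (c0=5, c1=2, c2=-1)
[Jacobi] macro 2: S0 reads c2=-1 → after 2×micro: 3; S1 reads c2=-1 → after 3×micro: 1; S2 reads c0=5 → after 1×micro: 7/2 ⇒ (c0=3, c1=1, c2=7/2)
[Jacobi] macro 3: S0 reads c2=7/2 → after 2×micro: 2; S1 reads c2=7/2 → after 3×micro: -2; S2 reads c0=3 → after 1×micro: 33/4 ⇒ (c0=2, c1=-2, c2=33/4)
[Jacobi] macro 4: S0 reads c2=33/4 → after 2×micro: -2; S1 reads c2=33/4 → after 3×micro: 1; S2 reads c0=2 → after 1×micro: 115/8 ⇒ (c0=-2, c1=1, c2=115/8)
[Jacobi] macro 5: S0 reads c2=115/8 → after 2×micro: -2; S1 reads c2=115/8 → after 3×micro: 1; S2 reads c0=-2 → after 1×micro: 313/16 ⇒ (c0=-2, c1=1, c2=313/16)
[Jacobi] macro 6: S0 reads c2=313/16 → after 2×micro: 1; S1 reads c2=313/16 → after 3×micro: 2; S2 reads c0=-2 → after 1×micro: 875/32 ⇒ (c0=1, c1=2, c2=875/32)
[Jacobi] macro 7: S0 reads c2=875/32 → after 2×micro: 2; S1 reads c2=875/32 → after 3×micro: -2; S2 reads c0=1 → after 1×micro: 2689/64 ⇒ (c0=2, c1=-2, c2=2689/64)
[Jacobi] macro 8: S0 reads c2=2689/64 → after 2×micro: 4; S1 reads c2=2689/64 → after 3×micro: -2; S2 reads c0=2 → after 1×micro: 8323/128 ⇒ (c0=4, c1=-2, c2=8323/128)
[Gauss-Seidel] macro 1: S0 reads c2=-2 → after 2×micro: 5; S1 reads c2=-2 → after 3×micro: 2; S2 reads c0=5 → after 1×micro: 2 ⇒ (c0=5, c1=2, c2=2)
[Gauss-Seidel] macro 2: S0 reads c2=2 → after 2×micro: -2; S1 reads c2=2 → after 3×micro: 1; S2 reads c0=-2 → after 1×micro: 1 ⇒ (c0=-2, c1=1, c2=1)
[Gauss-Seidel] macro 3: S0 reads c2=1 → after 2×micro: 1; S1 reads c2=1 → after 3×micro: 2; S2 reads c0=1 → after 1×micro: 5/2 ⇒ (c0=1, c1=2, c2=5/2)
[Gauss-Seidel] macro 4: S0 reads c2=5/2 → after 2×micro: -2; S1 reads c2=5/2 → after 3×micro: 1; S2 reads c0=-2 → after 1×micro: 7/4 ⇒ (c0=-2, c1=1, c2=7/4)
[Gauss-Seidel] macro 5: S0 reads c2=7/4 → after 2×micro: 1; S1 reads c2=7/4 → after 3×micro: 2; S2 reads c0=1 → after 1×micro: 29/8 ⇒ (c0=1, c1=2, c2=29/8)
[Gauss-Seidel] macro 6: S0 reads c2=29/8 → after 2×micro: 2; S1 reads c2=29/8 → after 3×micro: -2; S2 reads c0=2 → after 1×micro: 119/16 ⇒ (c0=2, c1=-2, c2=119/16)
[Gauss-Seidel] macro 7: S0 reads c2=119/16 → after 2×micro: 1; S1 reads c2=119/16 → after 3×micro: 2; S2 reads c0=1 → after 1×micro: 389/32 ⇒ (c0=1, c1=2, c2=389/32)
[Gauss-Seidel] macro 8: S0 reads c2=389/32 → after 2×micro: 4; S1 reads c2=389/32 → after 3×micro: -2; S2 reads c0=4 → after 1×micro: 1423/64 ⇒ (c0=4, c1=-2, c2=1423/64)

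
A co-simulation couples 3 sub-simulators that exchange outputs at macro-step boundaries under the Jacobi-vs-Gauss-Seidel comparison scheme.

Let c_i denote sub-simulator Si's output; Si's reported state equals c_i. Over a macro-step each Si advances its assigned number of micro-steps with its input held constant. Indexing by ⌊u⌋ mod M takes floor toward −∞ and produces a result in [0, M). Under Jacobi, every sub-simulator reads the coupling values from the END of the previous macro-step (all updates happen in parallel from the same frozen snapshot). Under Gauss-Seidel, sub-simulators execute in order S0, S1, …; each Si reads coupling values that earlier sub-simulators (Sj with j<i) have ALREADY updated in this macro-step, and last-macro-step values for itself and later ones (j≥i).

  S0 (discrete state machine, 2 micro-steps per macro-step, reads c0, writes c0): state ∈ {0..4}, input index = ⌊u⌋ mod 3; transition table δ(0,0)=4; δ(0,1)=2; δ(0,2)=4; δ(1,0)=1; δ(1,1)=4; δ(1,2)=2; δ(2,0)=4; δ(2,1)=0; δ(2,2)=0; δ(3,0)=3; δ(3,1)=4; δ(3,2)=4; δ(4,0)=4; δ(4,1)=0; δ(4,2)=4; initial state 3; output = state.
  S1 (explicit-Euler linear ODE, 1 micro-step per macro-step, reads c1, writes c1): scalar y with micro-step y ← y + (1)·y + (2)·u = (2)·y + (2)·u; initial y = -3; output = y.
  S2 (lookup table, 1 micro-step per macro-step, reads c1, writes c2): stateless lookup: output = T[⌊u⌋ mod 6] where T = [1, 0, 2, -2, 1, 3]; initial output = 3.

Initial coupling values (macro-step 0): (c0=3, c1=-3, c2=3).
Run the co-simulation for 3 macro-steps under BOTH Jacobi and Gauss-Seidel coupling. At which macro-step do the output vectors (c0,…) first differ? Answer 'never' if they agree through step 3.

first divergence at macro-step: 1

[Jacobi] macro 1: S0 reads c0=3 → after 2×micro: 3; S1 reads c1=-3 → after 1×micro: -12; S2 reads c1=-3 → after 1×micro: -2 ⇒ (c0=3, c1=-12, c2=-2)
[Jacobi] macro 2: S0 reads c0=3 → after 2×micro: 3; S1 reads c1=-12 → after 1×micro: -48; S2 reads c1=-12 → after 1×micro: 1 ⇒ (c0=3, c1=-48, c2=1)
[Jacobi] macro 3: S0 reads c0=3 → after 2×micro: 3; S1 reads c1=-48 → after 1×micro: -192; S2 reads c1=-48 → after 1×micro: 1 ⇒ (c0=3, c1=-192, c2=1)
[Gauss-Seidel] macro 1: S0 reads c0=3 → after 2×micro: 3; S1 reads c1=-3 → after 1×micro: -12; S2 reads c1=-12 → after 1×micro: 1 ⇒ (c0=3, c1=-12, c2=1)
[Gauss-Seidel] macro 2: S0 reads c0=3 → after 2×micro: 3; S1 reads c1=-12 → after 1×micro: -48; S2 reads c1=-48 → after 1×micro: 1 ⇒ (c0=3, c1=-48, c2=1)
[Gauss-Seidel] macro 3: S0 reads c0=3 → after 2×micro: 3; S1 reads c1=-48 → after 1×micro: -192; S2 reads c1=-192 → after 1×micro: 1 ⇒ (c0=3, c1=-192, c2=1)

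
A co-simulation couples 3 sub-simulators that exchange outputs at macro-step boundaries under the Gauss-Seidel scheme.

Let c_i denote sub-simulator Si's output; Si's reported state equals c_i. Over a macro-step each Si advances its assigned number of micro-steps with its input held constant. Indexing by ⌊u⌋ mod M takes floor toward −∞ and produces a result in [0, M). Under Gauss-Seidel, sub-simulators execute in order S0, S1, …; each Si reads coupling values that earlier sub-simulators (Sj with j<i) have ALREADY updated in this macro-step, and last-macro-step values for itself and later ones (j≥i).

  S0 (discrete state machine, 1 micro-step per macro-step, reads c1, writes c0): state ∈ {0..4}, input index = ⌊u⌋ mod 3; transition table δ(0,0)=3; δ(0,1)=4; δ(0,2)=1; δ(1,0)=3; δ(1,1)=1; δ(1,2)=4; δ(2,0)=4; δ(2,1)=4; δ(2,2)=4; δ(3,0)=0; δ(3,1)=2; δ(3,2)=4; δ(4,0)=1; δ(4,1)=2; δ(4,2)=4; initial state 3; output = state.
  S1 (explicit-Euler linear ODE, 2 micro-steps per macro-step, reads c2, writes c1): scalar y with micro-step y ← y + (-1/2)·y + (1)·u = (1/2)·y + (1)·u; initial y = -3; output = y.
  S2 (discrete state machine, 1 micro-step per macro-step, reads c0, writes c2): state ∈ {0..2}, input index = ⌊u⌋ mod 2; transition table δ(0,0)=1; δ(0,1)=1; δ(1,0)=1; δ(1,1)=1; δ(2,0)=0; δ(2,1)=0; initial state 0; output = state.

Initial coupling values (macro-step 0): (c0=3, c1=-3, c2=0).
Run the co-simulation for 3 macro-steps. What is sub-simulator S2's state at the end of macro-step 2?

macro 1: S0 reads c1=-3 → after 1×micro: 0; S1 reads c2=0 → after 2×micro: -3/4; S2 reads c0=0 → after 1×micro: 1 ⇒ (c0=0, c1=-3/4, c2=1)
macro 2: S0 reads c1=-3/4 → after 1×micro: 1; S1 reads c2=1 → after 2×micro: 21/16; S2 reads c0=1 → after 1×micro: 1 ⇒ (c0=1, c1=21/16, c2=1)
macro 3: S0 reads c1=21/16 → after 1×micro: 1; S1 reads c2=1 → after 2×micro: 117/64; S2 reads c0=1 → after 1×micro: 1 ⇒ (c0=1, c1=117/64, c2=1)

S2 state at macro-step 2 = 1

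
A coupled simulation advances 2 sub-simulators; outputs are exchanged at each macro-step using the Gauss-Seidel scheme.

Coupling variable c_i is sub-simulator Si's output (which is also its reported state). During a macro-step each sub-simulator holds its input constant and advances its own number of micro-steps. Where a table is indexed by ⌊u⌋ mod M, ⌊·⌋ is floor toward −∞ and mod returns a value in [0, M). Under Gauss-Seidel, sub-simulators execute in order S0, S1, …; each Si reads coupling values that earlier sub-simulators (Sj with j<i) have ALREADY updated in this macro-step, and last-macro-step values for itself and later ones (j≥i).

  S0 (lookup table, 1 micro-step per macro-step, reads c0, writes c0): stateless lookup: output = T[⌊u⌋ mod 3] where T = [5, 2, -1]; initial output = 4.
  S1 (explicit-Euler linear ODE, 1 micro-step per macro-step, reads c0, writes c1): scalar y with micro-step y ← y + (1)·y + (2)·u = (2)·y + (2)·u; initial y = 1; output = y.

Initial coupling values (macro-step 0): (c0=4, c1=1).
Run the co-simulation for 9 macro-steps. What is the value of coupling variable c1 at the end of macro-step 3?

macro 1: S0 reads c0=4 → after 1×micro: 2; S1 reads c0=2 → after 1×micro: 6 ⇒ (c0=2, c1=6)
macro 2: S0 reads c0=2 → after 1×micro: -1; S1 reads c0=-1 → after 1×micro: 10 ⇒ (c0=-1, c1=10)
macro 3: S0 reads c0=-1 → after 1×micro: -1; S1 reads c0=-1 → after 1×micro: 18 ⇒ (c0=-1, c1=18)
macro 4: S0 reads c0=-1 → after 1×micro: -1; S1 reads c0=-1 → after 1×micro: 34 ⇒ (c0=-1, c1=34)
macro 5: S0 reads c0=-1 → after 1×micro: -1; S1 reads c0=-1 → after 1×micro: 66 ⇒ (c0=-1, c1=66)
macro 6: S0 reads c0=-1 → after 1×micro: -1; S1 reads c0=-1 → after 1×micro: 130 ⇒ (c0=-1, c1=130)
macro 7: S0 reads c0=-1 → after 1×micro: -1; S1 reads c0=-1 → after 1×micro: 258 ⇒ (c0=-1, c1=258)
macro 8: S0 reads c0=-1 → after 1×micro: -1; S1 reads c0=-1 → after 1×micro: 514 ⇒ (c0=-1, c1=514)
macro 9: S0 reads c0=-1 → after 1×micro: -1; S1 reads c0=-1 → after 1×micro: 1026 ⇒ (c0=-1, c1=1026)

c1 at macro-step 3 = 18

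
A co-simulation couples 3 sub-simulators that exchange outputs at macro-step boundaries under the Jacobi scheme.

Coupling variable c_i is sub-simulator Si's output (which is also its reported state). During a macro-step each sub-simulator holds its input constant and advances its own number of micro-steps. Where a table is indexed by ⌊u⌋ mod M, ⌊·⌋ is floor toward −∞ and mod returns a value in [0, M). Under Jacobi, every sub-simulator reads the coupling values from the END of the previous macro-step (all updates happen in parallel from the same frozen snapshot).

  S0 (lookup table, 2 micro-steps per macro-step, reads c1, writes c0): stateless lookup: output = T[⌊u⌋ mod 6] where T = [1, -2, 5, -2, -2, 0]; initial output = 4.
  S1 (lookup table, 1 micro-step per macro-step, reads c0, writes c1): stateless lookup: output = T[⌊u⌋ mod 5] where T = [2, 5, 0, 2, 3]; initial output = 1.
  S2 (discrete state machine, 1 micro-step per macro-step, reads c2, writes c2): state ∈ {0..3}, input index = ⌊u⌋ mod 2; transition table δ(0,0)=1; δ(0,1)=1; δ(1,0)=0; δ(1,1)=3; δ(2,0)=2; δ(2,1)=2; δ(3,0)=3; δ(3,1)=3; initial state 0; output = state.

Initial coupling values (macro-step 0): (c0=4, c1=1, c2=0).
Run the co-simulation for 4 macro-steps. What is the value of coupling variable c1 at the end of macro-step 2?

c1 at macro-step 2 = 2

macro 1: S0 reads c1=1 → after 2×micro: -2; S1 reads c0=4 → after 1×micro: 3; S2 reads c2=0 → after 1×micro: 1 ⇒ (c0=-2, c1=3, c2=1)
macro 2: S0 reads c1=3 → after 2×micro: -2; S1 reads c0=-2 → after 1×micro: 2; S2 reads c2=1 → after 1×micro: 3 ⇒ (c0=-2, c1=2, c2=3)
macro 3: S0 reads c1=2 → after 2×micro: 5; S1 reads c0=-2 → after 1×micro: 2; S2 reads c2=3 → after 1×micro: 3 ⇒ (c0=5, c1=2, c2=3)
macro 4: S0 reads c1=2 → after 2×micro: 5; S1 reads c0=5 → after 1×micro: 2; S2 reads c2=3 → after 1×micro: 3 ⇒ (c0=5, c1=2, c2=3)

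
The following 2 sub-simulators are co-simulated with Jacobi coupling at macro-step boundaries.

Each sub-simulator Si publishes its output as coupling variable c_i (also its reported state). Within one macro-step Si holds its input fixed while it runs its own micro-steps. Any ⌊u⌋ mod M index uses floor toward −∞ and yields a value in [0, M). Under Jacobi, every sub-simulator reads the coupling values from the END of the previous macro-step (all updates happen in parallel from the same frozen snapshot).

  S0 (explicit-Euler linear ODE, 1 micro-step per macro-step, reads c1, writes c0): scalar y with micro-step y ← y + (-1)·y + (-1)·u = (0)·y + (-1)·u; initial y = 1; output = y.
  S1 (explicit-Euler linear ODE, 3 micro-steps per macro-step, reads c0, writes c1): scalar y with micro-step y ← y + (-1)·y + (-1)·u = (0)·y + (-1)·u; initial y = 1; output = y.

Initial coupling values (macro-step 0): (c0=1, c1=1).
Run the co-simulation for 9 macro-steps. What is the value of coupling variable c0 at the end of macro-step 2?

c0 at macro-step 2 = 1

macro 1: S0 reads c1=1 → after 1×micro: -1; S1 reads c0=1 → after 3×micro: -1 ⇒ (c0=-1, c1=-1)
macro 2: S0 reads c1=-1 → after 1×micro: 1; S1 reads c0=-1 → after 3×micro: 1 ⇒ (c0=1, c1=1)
macro 3: S0 reads c1=1 → after 1×micro: -1; S1 reads c0=1 → after 3×micro: -1 ⇒ (c0=-1, c1=-1)
macro 4: S0 reads c1=-1 → after 1×micro: 1; S1 reads c0=-1 → after 3×micro: 1 ⇒ (c0=1, c1=1)
macro 5: S0 reads c1=1 → after 1×micro: -1; S1 reads c0=1 → after 3×micro: -1 ⇒ (c0=-1, c1=-1)
macro 6: S0 reads c1=-1 → after 1×micro: 1; S1 reads c0=-1 → after 3×micro: 1 ⇒ (c0=1, c1=1)
macro 7: S0 reads c1=1 → after 1×micro: -1; S1 reads c0=1 → after 3×micro: -1 ⇒ (c0=-1, c1=-1)
macro 8: S0 reads c1=-1 → after 1×micro: 1; S1 reads c0=-1 → after 3×micro: 1 ⇒ (c0=1, c1=1)
macro 9: S0 reads c1=1 → after 1×micro: -1; S1 reads c0=1 → after 3×micro: -1 ⇒ (c0=-1, c1=-1)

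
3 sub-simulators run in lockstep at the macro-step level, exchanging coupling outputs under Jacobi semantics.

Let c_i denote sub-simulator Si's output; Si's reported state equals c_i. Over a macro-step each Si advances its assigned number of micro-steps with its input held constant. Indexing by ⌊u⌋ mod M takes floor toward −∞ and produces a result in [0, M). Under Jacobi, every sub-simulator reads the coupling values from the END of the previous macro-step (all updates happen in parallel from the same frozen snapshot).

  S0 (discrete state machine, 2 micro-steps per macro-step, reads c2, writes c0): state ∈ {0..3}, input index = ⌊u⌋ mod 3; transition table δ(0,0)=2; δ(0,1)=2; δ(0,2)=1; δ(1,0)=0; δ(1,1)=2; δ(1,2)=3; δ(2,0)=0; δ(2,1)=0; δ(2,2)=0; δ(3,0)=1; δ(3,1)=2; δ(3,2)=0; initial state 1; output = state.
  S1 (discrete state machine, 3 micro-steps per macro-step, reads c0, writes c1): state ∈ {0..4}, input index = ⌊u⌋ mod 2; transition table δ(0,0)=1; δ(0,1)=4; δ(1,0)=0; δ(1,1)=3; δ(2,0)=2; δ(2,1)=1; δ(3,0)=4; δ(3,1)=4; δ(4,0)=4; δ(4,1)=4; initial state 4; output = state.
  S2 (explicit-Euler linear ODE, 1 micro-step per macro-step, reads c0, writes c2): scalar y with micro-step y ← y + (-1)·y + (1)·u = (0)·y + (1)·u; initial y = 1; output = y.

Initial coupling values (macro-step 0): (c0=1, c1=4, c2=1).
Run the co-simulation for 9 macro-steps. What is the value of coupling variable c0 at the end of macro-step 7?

c0 at macro-step 7 = 0

macro 1: S0 reads c2=1 → after 2×micro: 0; S1 reads c0=1 → after 3×micro: 4; S2 reads c0=1 → after 1×micro: 1 ⇒ (c0=0, c1=4, c2=1)
macro 2: S0 reads c2=1 → after 2×micro: 0; S1 reads c0=0 → after 3×micro: 4; S2 reads c0=0 → after 1×micro: 0 ⇒ (c0=0, c1=4, c2=0)
macro 3: S0 reads c2=0 → after 2×micro: 0; S1 reads c0=0 → after 3×micro: 4; S2 reads c0=0 → after 1×micro: 0 ⇒ (c0=0, c1=4, c2=0)
macro 4: S0 reads c2=0 → after 2×micro: 0; S1 reads c0=0 → after 3×micro: 4; S2 reads c0=0 → after 1×micro: 0 ⇒ (c0=0, c1=4, c2=0)
macro 5: S0 reads c2=0 → after 2×micro: 0; S1 reads c0=0 → after 3×micro: 4; S2 reads c0=0 → after 1×micro: 0 ⇒ (c0=0, c1=4, c2=0)
macro 6: S0 reads c2=0 → after 2×micro: 0; S1 reads c0=0 → after 3×micro: 4; S2 reads c0=0 → after 1×micro: 0 ⇒ (c0=0, c1=4, c2=0)
macro 7: S0 reads c2=0 → after 2×micro: 0; S1 reads c0=0 → after 3×micro: 4; S2 reads c0=0 → after 1×micro: 0 ⇒ (c0=0, c1=4, c2=0)
macro 8: S0 reads c2=0 → after 2×micro: 0; S1 reads c0=0 → after 3×micro: 4; S2 reads c0=0 → after 1×micro: 0 ⇒ (c0=0, c1=4, c2=0)
macro 9: S0 reads c2=0 → after 2×micro: 0; S1 reads c0=0 → after 3×micro: 4; S2 reads c0=0 → after 1×micro: 0 ⇒ (c0=0, c1=4, c2=0)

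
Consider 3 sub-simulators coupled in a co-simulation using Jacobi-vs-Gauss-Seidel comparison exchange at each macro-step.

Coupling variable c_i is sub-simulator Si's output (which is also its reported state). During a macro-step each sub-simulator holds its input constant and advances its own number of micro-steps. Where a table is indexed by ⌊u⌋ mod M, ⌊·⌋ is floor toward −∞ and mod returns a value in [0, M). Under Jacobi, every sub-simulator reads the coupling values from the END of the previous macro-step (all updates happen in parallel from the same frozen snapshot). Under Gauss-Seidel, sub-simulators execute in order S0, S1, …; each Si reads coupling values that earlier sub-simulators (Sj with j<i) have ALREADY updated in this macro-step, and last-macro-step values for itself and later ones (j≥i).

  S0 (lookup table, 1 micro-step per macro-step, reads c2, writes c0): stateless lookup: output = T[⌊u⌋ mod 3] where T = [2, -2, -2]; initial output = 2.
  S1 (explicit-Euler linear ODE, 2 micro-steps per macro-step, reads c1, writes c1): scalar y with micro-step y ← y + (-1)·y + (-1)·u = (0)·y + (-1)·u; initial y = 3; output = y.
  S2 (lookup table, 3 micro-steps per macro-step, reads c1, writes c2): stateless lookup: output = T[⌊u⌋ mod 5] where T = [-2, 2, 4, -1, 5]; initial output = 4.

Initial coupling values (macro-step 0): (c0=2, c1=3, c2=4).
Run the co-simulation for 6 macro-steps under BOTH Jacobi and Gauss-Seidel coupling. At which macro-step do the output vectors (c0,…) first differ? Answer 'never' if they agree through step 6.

[Jacobi] macro 1: S0 reads c2=4 → after 1×micro: -2; S1 reads c1=3 → after 2×micro: -3; S2 reads c1=3 → after 3×micro: -1 ⇒ (c0=-2, c1=-3, c2=-1)
[Jacobi] macro 2: S0 reads c2=-1 → after 1×micro: -2; S1 reads c1=-3 → after 2×micro: 3; S2 reads c1=-3 → after 3×micro: 4 ⇒ (c0=-2, c1=3, c2=4)
[Jacobi] macro 3: S0 reads c2=4 → after 1×micro: -2; S1 reads c1=3 → after 2×micro: -3; S2 reads c1=3 → after 3×micro: -1 ⇒ (c0=-2, c1=-3, c2=-1)
[Jacobi] macro 4: S0 reads c2=-1 → after 1×micro: -2; S1 reads c1=-3 → after 2×micro: 3; S2 reads c1=-3 → after 3×micro: 4 ⇒ (c0=-2, c1=3, c2=4)
[Jacobi] macro 5: S0 reads c2=4 → after 1×micro: -2; S1 reads c1=3 → after 2×micro: -3; S2 reads c1=3 → after 3×micro: -1 ⇒ (c0=-2, c1=-3, c2=-1)
[Jacobi] macro 6: S0 reads c2=-1 → after 1×micro: -2; S1 reads c1=-3 → after 2×micro: 3; S2 reads c1=-3 → after 3×micro: 4 ⇒ (c0=-2, c1=3, c2=4)
[Gauss-Seidel] macro 1: S0 reads c2=4 → after 1×micro: -2; S1 reads c1=3 → after 2×micro: -3; S2 reads c1=-3 → after 3×micro: 4 ⇒ (c0=-2, c1=-3, c2=4)
[Gauss-Seidel] macro 2: S0 reads c2=4 → after 1×micro: -2; S1 reads c1=-3 → after 2×micro: 3; S2 reads c1=3 → after 3×micro: -1 ⇒ (c0=-2, c1=3, c2=-1)
[Gauss-Seidel] macro 3: S0 reads c2=-1 → after 1×micro: -2; S1 reads c1=3 → after 2×micro: -3; S2 reads c1=-3 → after 3×micro: 4 ⇒ (c0=-2, c1=-3, c2=4)
[Gauss-Seidel] macro 4: S0 reads c2=4 → after 1×micro: -2; S1 reads c1=-3 → after 2×micro: 3; S2 reads c1=3 → after 3×micro: -1 ⇒ (c0=-2, c1=3, c2=-1)
[Gauss-Seidel] macro 5: S0 reads c2=-1 → after 1×micro: -2; S1 reads c1=3 → after 2×micro: -3; S2 reads c1=-3 → after 3×micro: 4 ⇒ (c0=-2, c1=-3, c2=4)
[Gauss-Seidel] macro 6: S0 reads c2=4 → after 1×micro: -2; S1 reads c1=-3 → after 2×micro: 3; S2 reads c1=3 → after 3×micro: -1 ⇒ (c0=-2, c1=3, c2=-1)

first divergence at macro-step: 1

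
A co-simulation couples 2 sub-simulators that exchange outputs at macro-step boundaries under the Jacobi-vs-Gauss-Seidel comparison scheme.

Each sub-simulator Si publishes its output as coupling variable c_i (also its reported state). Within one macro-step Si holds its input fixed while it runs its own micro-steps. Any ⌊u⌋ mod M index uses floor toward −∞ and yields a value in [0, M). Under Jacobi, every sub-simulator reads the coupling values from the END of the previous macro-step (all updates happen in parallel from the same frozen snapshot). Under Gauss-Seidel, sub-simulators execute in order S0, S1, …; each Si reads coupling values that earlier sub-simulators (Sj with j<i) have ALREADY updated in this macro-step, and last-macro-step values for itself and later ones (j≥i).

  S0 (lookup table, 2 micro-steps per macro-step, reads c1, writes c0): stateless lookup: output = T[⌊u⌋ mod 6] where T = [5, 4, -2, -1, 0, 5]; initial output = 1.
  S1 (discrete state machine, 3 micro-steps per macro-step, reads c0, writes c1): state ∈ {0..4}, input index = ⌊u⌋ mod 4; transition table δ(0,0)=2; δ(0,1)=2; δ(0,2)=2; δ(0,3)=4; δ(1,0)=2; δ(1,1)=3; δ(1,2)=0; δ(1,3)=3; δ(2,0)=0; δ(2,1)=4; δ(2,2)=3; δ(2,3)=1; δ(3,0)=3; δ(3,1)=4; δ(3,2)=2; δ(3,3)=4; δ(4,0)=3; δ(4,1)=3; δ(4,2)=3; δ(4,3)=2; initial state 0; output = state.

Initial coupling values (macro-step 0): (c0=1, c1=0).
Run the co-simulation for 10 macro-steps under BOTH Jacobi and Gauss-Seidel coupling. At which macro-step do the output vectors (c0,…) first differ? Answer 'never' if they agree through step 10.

first divergence at macro-step: 2

[Jacobi] macro 1: S0 reads c1=0 → after 2×micro: 5; S1 reads c0=1 → after 3×micro: 3 ⇒ (c0=5, c1=3)
[Jacobi] macro 2: S0 reads c1=3 → after 2×micro: -1; S1 reads c0=5 → after 3×micro: 4 ⇒ (c0=-1, c1=4)
[Jacobi] macro 3: S0 reads c1=4 → after 2×micro: 0; S1 reads c0=-1 → after 3×micro: 3 ⇒ (c0=0, c1=3)
[Jacobi] macro 4: S0 reads c1=3 → after 2×micro: -1; S1 reads c0=0 → after 3×micro: 3 ⇒ (c0=-1, c1=3)
[Jacobi] macro 5: S0 reads c1=3 → after 2×micro: -1; S1 reads c0=-1 → after 3×micro: 1 ⇒ (c0=-1, c1=1)
[Jacobi] macro 6: S0 reads c1=1 → after 2×micro: 4; S1 reads c0=-1 → after 3×micro: 2 ⇒ (c0=4, c1=2)
[Jacobi] macro 7: S0 reads c1=2 → after 2×micro: -2; S1 reads c0=4 → after 3×micro: 0 ⇒ (c0=-2, c1=0)
[Jacobi] macro 8: S0 reads c1=0 → after 2×micro: 5; S1 reads c0=-2 → after 3×micro: 2 ⇒ (c0=5, c1=2)
[Jacobi] macro 9: S0 reads c1=2 → after 2×micro: -2; S1 reads c0=5 → after 3×micro: 4 ⇒ (c0=-2, c1=4)
[Jacobi] macro 10: S0 reads c1=4 → after 2×micro: 0; S1 reads c0=-2 → after 3×micro: 3 ⇒ (c0=0, c1=3)
[Gauss-Seidel] macro 1: S0 reads c1=0 → after 2×micro: 5; S1 reads c0=5 → after 3×micro: 3 ⇒ (c0=5, c1=3)
[Gauss-Seidel] macro 2: S0 reads c1=3 → after 2×micro: -1; S1 reads c0=-1 → after 3×micro: 1 ⇒ (c0=-1, c1=1)
[Gauss-Seidel] macro 3: S0 reads c1=1 → after 2×micro: 4; S1 reads c0=4 → after 3×micro: 2 ⇒ (c0=4, c1=2)
[Gauss-Seidel] macro 4: S0 reads c1=2 → after 2×micro: -2; S1 reads c0=-2 → after 3×micro: 3 ⇒ (c0=-2, c1=3)
[Gauss-Seidel] macro 5: S0 reads c1=3 → after 2×micro: -1; S1 reads c0=-1 → after 3×micro: 1 ⇒ (c0=-1, c1=1)
[Gauss-Seidel] macro 6: S0 reads c1=1 → after 2×micro: 4; S1 reads c0=4 → after 3×micro: 2 ⇒ (c0=4, c1=2)
[Gauss-Seidel] macro 7: S0 reads c1=2 → after 2×micro: -2; S1 reads c0=-2 → after 3×micro: 3 ⇒ (c0=-2, c1=3)
[Gauss-Seidel] macro 8: S0 reads c1=3 → after 2×micro: -1; S1 reads c0=-1 → after 3×micro: 1 ⇒ (c0=-1, c1=1)
[Gauss-Seidel] macro 9: S0 reads c1=1 → after 2×micro: 4; S1 reads c0=4 → after 3×micro: 2 ⇒ (c0=4, c1=2)
[Gauss-Seidel] macro 10: S0 reads c1=2 → after 2×micro: -2; S1 reads c0=-2 → after 3×micro: 3 ⇒ (c0=-2, c1=3)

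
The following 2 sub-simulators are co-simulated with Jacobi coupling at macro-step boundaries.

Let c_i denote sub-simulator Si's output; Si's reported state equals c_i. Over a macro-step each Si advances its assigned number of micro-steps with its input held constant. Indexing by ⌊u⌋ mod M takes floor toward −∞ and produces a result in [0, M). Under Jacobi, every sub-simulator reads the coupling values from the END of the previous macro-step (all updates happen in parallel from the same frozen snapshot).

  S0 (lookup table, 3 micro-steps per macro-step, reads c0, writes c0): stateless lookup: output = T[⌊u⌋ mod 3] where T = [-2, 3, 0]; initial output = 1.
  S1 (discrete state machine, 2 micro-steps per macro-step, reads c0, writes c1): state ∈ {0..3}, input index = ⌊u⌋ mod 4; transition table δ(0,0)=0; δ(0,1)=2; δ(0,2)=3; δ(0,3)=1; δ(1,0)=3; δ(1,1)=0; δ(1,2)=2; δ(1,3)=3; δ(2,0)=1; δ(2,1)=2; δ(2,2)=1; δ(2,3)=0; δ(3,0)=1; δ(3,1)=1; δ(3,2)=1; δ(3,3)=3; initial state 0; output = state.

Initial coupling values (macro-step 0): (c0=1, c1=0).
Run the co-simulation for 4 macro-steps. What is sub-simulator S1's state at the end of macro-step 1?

S1 state at macro-step 1 = 2

macro 1: S0 reads c0=1 → after 3×micro: 3; S1 reads c0=1 → after 2×micro: 2 ⇒ (c0=3, c1=2)
macro 2: S0 reads c0=3 → after 3×micro: -2; S1 reads c0=3 → after 2×micro: 1 ⇒ (c0=-2, c1=1)
macro 3: S0 reads c0=-2 → after 3×micro: 3; S1 reads c0=-2 → after 2×micro: 1 ⇒ (c0=3, c1=1)
macro 4: S0 reads c0=3 → after 3×micro: -2; S1 reads c0=3 → after 2×micro: 3 ⇒ (c0=-2, c1=3)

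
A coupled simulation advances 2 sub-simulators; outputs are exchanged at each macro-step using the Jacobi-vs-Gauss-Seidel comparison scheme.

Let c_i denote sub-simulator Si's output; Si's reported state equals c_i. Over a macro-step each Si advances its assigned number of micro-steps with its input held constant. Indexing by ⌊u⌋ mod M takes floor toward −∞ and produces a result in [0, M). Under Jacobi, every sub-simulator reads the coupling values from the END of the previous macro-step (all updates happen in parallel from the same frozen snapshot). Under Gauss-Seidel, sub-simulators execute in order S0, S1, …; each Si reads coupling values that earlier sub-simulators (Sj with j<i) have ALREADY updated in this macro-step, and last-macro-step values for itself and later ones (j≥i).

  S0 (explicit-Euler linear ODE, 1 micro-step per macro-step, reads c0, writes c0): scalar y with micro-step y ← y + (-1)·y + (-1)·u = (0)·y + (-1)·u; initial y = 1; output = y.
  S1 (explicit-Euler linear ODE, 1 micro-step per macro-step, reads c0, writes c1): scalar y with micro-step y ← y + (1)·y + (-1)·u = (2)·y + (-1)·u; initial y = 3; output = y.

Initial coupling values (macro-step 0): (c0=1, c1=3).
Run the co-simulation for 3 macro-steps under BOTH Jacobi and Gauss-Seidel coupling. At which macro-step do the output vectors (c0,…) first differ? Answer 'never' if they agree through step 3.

[Jacobi] macro 1: S0 reads c0=1 → after 1×micro: -1; S1 reads c0=1 → after 1×micro: 5 ⇒ (c0=-1, c1=5)
[Jacobi] macro 2: S0 reads c0=-1 → after 1×micro: 1; S1 reads c0=-1 → after 1×micro: 11 ⇒ (c0=1, c1=11)
[Jacobi] macro 3: S0 reads c0=1 → after 1×micro: -1; S1 reads c0=1 → after 1×micro: 21 ⇒ (c0=-1, c1=21)
[Gauss-Seidel] macro 1: S0 reads c0=1 → after 1×micro: -1; S1 reads c0=-1 → after 1×micro: 7 ⇒ (c0=-1, c1=7)
[Gauss-Seidel] macro 2: S0 reads c0=-1 → after 1×micro: 1; S1 reads c0=1 → after 1×micro: 13 ⇒ (c0=1, c1=13)
[Gauss-Seidel] macro 3: S0 reads c0=1 → after 1×micro: -1; S1 reads c0=-1 → after 1×micro: 27 ⇒ (c0=-1, c1=27)

first divergence at macro-step: 1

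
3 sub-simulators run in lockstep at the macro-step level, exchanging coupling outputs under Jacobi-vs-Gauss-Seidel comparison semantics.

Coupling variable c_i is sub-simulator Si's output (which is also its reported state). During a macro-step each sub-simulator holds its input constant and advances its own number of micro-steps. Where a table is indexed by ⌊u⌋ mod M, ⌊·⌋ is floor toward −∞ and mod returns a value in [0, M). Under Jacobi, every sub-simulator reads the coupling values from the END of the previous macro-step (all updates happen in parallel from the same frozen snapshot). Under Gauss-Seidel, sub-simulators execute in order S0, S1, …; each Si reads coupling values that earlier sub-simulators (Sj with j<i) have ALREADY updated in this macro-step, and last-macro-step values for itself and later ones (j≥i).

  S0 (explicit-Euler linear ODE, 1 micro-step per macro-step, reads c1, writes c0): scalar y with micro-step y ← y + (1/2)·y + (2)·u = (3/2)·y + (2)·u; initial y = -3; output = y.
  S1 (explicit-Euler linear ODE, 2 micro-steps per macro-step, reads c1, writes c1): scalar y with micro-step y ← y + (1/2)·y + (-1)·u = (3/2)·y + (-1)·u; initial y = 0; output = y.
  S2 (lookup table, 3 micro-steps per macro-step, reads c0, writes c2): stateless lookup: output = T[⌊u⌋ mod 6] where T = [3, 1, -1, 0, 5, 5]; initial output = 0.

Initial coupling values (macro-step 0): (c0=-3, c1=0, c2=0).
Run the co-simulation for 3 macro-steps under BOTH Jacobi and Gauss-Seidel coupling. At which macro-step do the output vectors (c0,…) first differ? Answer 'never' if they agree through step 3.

first divergence at macro-step: 1

[Jacobi] macro 1: S0 reads c1=0 → after 1×micro: -9/2; S1 reads c1=0 → after 2×micro: 0; S2 reads c0=-3 → after 3×micro: 0 ⇒ (c0=-9/2, c1=0, c2=0)
[Jacobi] macro 2: S0 reads c1=0 → after 1×micro: -27/4; S1 reads c1=0 → after 2×micro: 0; S2 reads c0=-9/2 → after 3×micro: 1 ⇒ (c0=-27/4, c1=0, c2=1)
[Jacobi] macro 3: S0 reads c1=0 → after 1×micro: -81/8; S1 reads c1=0 → after 2×micro: 0; S2 reads c0=-27/4 → after 3×micro: 5 ⇒ (c0=-81/8, c1=0, c2=5)
[Gauss-Seidel] macro 1: S0 reads c1=0 → after 1×micro: -9/2; S1 reads c1=0 → after 2×micro: 0; S2 reads c0=-9/2 → after 3×micro: 1 ⇒ (c0=-9/2, c1=0, c2=1)
[Gauss-Seidel] macro 2: S0 reads c1=0 → after 1×micro: -27/4; S1 reads c1=0 → after 2×micro: 0; S2 reads c0=-27/4 → after 3×micro: 5 ⇒ (c0=-27/4, c1=0, c2=5)
[Gauss-Seidel] macro 3: S0 reads c1=0 → after 1×micro: -81/8; S1 reads c1=0 → after 2×micro: 0; S2 reads c0=-81/8 → after 3×micro: 1 ⇒ (c0=-81/8, c1=0, c2=1)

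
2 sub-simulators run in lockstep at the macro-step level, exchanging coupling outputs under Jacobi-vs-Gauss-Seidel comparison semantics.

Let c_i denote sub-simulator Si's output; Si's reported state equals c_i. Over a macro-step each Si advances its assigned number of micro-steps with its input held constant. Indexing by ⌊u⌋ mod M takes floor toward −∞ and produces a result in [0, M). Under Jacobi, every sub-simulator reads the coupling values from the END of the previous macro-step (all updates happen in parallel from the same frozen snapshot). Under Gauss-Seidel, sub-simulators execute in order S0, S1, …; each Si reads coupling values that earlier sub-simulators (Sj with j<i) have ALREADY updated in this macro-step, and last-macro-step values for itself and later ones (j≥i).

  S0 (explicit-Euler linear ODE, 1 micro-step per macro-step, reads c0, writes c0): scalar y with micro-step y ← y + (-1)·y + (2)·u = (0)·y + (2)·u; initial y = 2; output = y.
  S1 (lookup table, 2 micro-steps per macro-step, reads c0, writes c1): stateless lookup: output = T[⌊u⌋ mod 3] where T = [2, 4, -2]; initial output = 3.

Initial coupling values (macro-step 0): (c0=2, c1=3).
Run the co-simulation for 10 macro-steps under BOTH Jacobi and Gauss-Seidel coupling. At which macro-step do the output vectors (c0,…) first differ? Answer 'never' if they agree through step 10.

first divergence at macro-step: 1

[Jacobi] macro 1: S0 reads c0=2 → after 1×micro: 4; S1 reads c0=2 → after 2×micro: -2 ⇒ (c0=4, c1=-2)
[Jacobi] macro 2: S0 reads c0=4 → after 1×micro: 8; S1 reads c0=4 → after 2×micro: 4 ⇒ (c0=8, c1=4)
[Jacobi] macro 3: S0 reads c0=8 → after 1×micro: 16; S1 reads c0=8 → after 2×micro: -2 ⇒ (c0=16, c1=-2)
[Jacobi] macro 4: S0 reads c0=16 → after 1×micro: 32; S1 reads c0=16 → after 2×micro: 4 ⇒ (c0=32, c1=4)
[Jacobi] macro 5: S0 reads c0=32 → after 1×micro: 64; S1 reads c0=32 → after 2×micro: -2 ⇒ (c0=64, c1=-2)
[Jacobi] macro 6: S0 reads c0=64 → after 1×micro: 128; S1 reads c0=64 → after 2×micro: 4 ⇒ (c0=128, c1=4)
[Jacobi] macro 7: S0 reads c0=128 → after 1×micro: 256; S1 reads c0=128 → after 2×micro: -2 ⇒ (c0=256, c1=-2)
[Jacobi] macro 8: S0 reads c0=256 → after 1×micro: 512; S1 reads c0=256 → after 2×micro: 4 ⇒ (c0=512, c1=4)
[Jacobi] macro 9: S0 reads c0=512 → after 1×micro: 1024; S1 reads c0=512 → after 2×micro: -2 ⇒ (c0=1024, c1=-2)
[Jacobi] macro 10: S0 reads c0=1024 → after 1×micro: 2048; S1 reads c0=1024 → after 2×micro: 4 ⇒ (c0=2048, c1=4)
[Gauss-Seidel] macro 1: S0 reads c0=2 → after 1×micro: 4; S1 reads c0=4 → after 2×micro: 4 ⇒ (c0=4, c1=4)
[Gauss-Seidel] macro 2: S0 reads c0=4 → after 1×micro: 8; S1 reads c0=8 → after 2×micro: -2 ⇒ (c0=8, c1=-2)
[Gauss-Seidel] macro 3: S0 reads c0=8 → after 1×micro: 16; S1 reads c0=16 → after 2×micro: 4 ⇒ (c0=16, c1=4)
[Gauss-Seidel] macro 4: S0 reads c0=16 → after 1×micro: 32; S1 reads c0=32 → after 2×micro: -2 ⇒ (c0=32, c1=-2)
[Gauss-Seidel] macro 5: S0 reads c0=32 → after 1×micro: 64; S1 reads c0=64 → after 2×micro: 4 ⇒ (c0=64, c1=4)
[Gauss-Seidel] macro 6: S0 reads c0=64 → after 1×micro: 128; S1 reads c0=128 → after 2×micro: -2 ⇒ (c0=128, c1=-2)
[Gauss-Seidel] macro 7: S0 reads c0=128 → after 1×micro: 256; S1 reads c0=256 → after 2×micro: 4 ⇒ (c0=256, c1=4)
[Gauss-Seidel] macro 8: S0 reads c0=256 → after 1×micro: 512; S1 reads c0=512 → after 2×micro: -2 ⇒ (c0=512, c1=-2)
[Gauss-Seidel] macro 9: S0 reads c0=512 → after 1×micro: 1024; S1 reads c0=1024 → after 2×micro: 4 ⇒ (c0=1024, c1=4)
[Gauss-Seidel] macro 10: S0 reads c0=1024 → after 1×micro: 2048; S1 reads c0=2048 → after 2×micro: -2 ⇒ (c0=2048, c1=-2)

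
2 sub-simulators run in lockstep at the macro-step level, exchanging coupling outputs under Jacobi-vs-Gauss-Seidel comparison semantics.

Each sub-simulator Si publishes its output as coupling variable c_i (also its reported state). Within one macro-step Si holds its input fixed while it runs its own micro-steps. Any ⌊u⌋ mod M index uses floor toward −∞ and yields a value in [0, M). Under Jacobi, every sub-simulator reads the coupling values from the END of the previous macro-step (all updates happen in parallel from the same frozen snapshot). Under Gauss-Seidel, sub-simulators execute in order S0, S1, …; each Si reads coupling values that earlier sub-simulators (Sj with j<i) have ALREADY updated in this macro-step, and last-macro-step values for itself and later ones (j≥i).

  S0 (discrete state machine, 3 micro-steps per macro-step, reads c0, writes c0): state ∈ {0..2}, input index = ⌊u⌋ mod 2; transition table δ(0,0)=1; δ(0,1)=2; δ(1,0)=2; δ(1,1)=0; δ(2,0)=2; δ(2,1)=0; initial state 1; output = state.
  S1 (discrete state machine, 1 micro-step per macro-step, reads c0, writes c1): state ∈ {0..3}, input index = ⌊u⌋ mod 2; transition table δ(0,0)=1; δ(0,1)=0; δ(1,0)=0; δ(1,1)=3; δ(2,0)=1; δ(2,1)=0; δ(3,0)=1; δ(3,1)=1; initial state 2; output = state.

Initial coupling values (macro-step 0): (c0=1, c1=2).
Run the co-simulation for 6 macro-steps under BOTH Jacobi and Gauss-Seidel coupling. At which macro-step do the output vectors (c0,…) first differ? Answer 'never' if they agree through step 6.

[Jacobi] macro 1: S0 reads c0=1 → after 3×micro: 0; S1 reads c0=1 → after 1×micro: 0 ⇒ (c0=0, c1=0)
[Jacobi] macro 2: S0 reads c0=0 → after 3×micro: 2; S1 reads c0=0 → after 1×micro: 1 ⇒ (c0=2, c1=1)
[Jacobi] macro 3: S0 reads c0=2 → after 3×micro: 2; S1 reads c0=2 → after 1×micro: 0 ⇒ (c0=2, c1=0)
[Jacobi] macro 4: S0 reads c0=2 → after 3×micro: 2; S1 reads c0=2 → after 1×micro: 1 ⇒ (c0=2, c1=1)
[Jacobi] macro 5: S0 reads c0=2 → after 3×micro: 2; S1 reads c0=2 → after 1×micro: 0 ⇒ (c0=2, c1=0)
[Jacobi] macro 6: S0 reads c0=2 → after 3×micro: 2; S1 reads c0=2 → after 1×micro: 1 ⇒ (c0=2, c1=1)
[Gauss-Seidel] macro 1: S0 reads c0=1 → after 3×micro: 0; S1 reads c0=0 → after 1×micro: 1 ⇒ (c0=0, c1=1)
[Gauss-Seidel] macro 2: S0 reads c0=0 → after 3×micro: 2; S1 reads c0=2 → after 1×micro: 0 ⇒ (c0=2, c1=0)
[Gauss-Seidel] macro 3: S0 reads c0=2 → after 3×micro: 2; S1 reads c0=2 → after 1×micro: 1 ⇒ (c0=2, c1=1)
[Gauss-Seidel] macro 4: S0 reads c0=2 → after 3×micro: 2; S1 reads c0=2 → after 1×micro: 0 ⇒ (c0=2, c1=0)
[Gauss-Seidel] macro 5: S0 reads c0=2 → after 3×micro: 2; S1 reads c0=2 → after 1×micro: 1 ⇒ (c0=2, c1=1)
[Gauss-Seidel] macro 6: S0 reads c0=2 → after 3×micro: 2; S1 reads c0=2 → after 1×micro: 0 ⇒ (c0=2, c1=0)

first divergence at macro-step: 1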